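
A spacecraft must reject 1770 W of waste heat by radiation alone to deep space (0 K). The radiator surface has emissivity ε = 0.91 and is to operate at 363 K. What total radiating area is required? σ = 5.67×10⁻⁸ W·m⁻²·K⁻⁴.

P = εσA T⁴ ⇒ A = P/(εσT⁴).
T⁴ = 1.736×10¹⁰ K⁴.
A = 1770/(0.91 × 5.67×10⁻⁸ × 1.736×10¹⁰).

A ≈ 1.98 m²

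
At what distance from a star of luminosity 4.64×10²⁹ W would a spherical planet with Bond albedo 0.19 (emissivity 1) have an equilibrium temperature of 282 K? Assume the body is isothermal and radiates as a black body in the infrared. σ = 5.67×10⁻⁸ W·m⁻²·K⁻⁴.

d ≈ 4.57×10¹² m

For an isothermal black-emitting sphere, (1−a)S·πr² = σ·4πr²·T⁴ ⇒ S = 4σT⁴/(1−a).
S = 4·5.67×10⁻⁸·(282)⁴/0.810 = 1771 W/m².
Flux falls as S = L/(4πd²), so d = √(L/(4πS)) = √(4.64×10²⁹/(4π·1771)).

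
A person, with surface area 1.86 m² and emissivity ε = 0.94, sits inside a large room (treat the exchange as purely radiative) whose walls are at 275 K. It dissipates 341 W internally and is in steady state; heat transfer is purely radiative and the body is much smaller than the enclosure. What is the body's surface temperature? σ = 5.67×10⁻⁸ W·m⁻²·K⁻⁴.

For a small grey body in a large enclosure, net radiated power = εσA(T⁴ − T_w⁴).
Steady state: P = εσA(T⁴ − T_w⁴) with A = 1.86 m².
T⁴ = P/(εσA) + T_w⁴ = 341/(0.94·5.67×10⁻⁸·1.860) + (275)⁴
    = 3.440×10⁹ + 5.719×10⁹ = 9.159×10⁹ K⁴.

T ≈ 309 K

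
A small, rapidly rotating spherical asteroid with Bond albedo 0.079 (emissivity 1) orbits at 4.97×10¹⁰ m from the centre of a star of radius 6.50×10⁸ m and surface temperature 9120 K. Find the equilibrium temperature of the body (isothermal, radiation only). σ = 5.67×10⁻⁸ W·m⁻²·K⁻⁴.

The star's surface emits σT_*⁴; at distance d the flux is S = σT_*⁴(R_*/d)².
S = 5.67×10⁻⁸·(9120)⁴·(6.50×10⁸/4.97×10¹⁰)² = 67090 W/m².
For an isothermal sphere T⁴ = (1−a)S/(4σ) = 2.725×10¹¹ K⁴.

T ≈ 722 K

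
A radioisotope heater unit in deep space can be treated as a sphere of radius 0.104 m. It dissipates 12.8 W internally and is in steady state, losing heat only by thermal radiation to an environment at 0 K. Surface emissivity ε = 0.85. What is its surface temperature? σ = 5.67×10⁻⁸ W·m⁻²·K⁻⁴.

Steady state: internal power = radiated power, P = εσA T⁴.
Radiating area A = 4πr² = 0.1359 m².
T⁴ = P/(εσA) = 12.8/(0.85·5.67×10⁻⁸·0.1359) = 1.954×10⁹ K⁴.
T = (1.954×10⁹)^(1/4).

T ≈ 210 K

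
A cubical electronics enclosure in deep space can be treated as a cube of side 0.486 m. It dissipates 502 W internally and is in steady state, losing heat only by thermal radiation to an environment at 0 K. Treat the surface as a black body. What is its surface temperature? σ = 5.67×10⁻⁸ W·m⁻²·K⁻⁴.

T ≈ 281 K

Steady state: internal power = radiated power, P = εσA T⁴.
Radiating area A = 6L² = 1.417 m².
T⁴ = P/(εσA) = 502/(1.0·5.67×10⁻⁸·1.417) = 6.247×10⁹ K⁴.
T = (6.247×10⁹)^(1/4).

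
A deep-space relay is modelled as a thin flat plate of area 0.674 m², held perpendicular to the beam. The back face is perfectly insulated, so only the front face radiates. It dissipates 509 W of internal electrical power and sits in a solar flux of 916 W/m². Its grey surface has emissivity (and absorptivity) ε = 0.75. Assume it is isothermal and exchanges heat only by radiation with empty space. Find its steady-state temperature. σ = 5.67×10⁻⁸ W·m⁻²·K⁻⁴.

T ≈ 429 K

At steady state, absorbed solar power + internal power = radiated power.
Absorbed: α·S·A_cross = 0.75·916·0.6740 = 463.0 W (cross-section A).
Total input = 463.0 + 509 = 972.0 W.
Radiated: εσ·A_surf·T⁴ with A_surf = A = 0.6740 m².
T⁴ = 972.0/(0.75·5.67×10⁻⁸·0.6740) = 3.391×10¹⁰ K⁴.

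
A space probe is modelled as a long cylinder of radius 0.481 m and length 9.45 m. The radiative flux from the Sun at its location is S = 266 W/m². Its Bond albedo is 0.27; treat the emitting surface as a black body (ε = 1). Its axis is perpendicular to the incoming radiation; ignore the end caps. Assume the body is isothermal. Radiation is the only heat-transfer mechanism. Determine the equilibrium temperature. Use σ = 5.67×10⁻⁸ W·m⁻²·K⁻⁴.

T ≈ 182 K

At equilibrium, absorbed power = emitted power.
Absorbing cross-section = 2rL = 9.091 m²; emitting surface = 2πrL = 28.56 m² (ratio π).
(1−a)S·A_cross = εσ·A_surf·T⁴  ⇒  T⁴ = (1−a)S/(πσ).
T⁴ = 0.730·266/(π·5.67×10⁻⁸) = 1.090×10⁹ K⁴.
T = (1.090×10⁹)^(1/4).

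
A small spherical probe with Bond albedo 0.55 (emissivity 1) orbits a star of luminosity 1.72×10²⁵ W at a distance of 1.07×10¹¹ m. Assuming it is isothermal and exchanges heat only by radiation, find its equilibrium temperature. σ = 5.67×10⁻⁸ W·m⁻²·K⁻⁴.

T ≈ 124 K

First find the stellar flux at distance d: S = L/(4πd²) = 1.72×10²⁵/(4π·(1.07×10¹¹)²) = 119.6 W/m².
For an isothermal sphere, absorbed (1−a)S·πr² = emitted σ·4πr²·T⁴, so T⁴ = (1−a)S/(4σ).
T⁴ = 0.450·119.6/(4·5.67×10⁻⁸) = 2.372×10⁸ K⁴.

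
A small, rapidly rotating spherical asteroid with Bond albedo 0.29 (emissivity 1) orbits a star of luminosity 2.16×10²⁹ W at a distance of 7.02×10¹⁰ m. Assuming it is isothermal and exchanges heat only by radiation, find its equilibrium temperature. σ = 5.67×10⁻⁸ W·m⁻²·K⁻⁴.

First find the stellar flux at distance d: S = L/(4πd²) = 2.16×10²⁹/(4π·(7.02×10¹⁰)²) = 3.488×10⁶ W/m².
For an isothermal sphere, absorbed (1−a)S·πr² = emitted σ·4πr²·T⁴, so T⁴ = (1−a)S/(4σ).
T⁴ = 0.710·3.488×10⁶/(4·5.67×10⁻⁸) = 1.092×10¹³ K⁴.

T ≈ 1820 K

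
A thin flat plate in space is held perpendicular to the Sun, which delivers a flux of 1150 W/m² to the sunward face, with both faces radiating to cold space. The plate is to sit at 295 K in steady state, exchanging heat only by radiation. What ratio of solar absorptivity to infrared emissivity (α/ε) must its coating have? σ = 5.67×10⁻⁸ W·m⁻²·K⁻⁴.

Balance: αS·A = εσ·2A·T⁴ ⇒ α/ε = 2σT⁴/S.
α/ε = 2·5.67×10⁻⁸·(295)⁴/1150 = 2·5.67×10⁻⁸·7.573×10⁹/1150.

α/ε ≈ 0.747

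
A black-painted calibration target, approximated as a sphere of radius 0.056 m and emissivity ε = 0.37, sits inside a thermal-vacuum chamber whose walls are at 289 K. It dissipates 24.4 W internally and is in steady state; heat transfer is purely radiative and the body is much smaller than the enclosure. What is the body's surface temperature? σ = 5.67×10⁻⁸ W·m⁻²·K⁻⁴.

For a small grey body in a large enclosure, net radiated power = εσA(T⁴ − T_w⁴).
Steady state: P = εσA(T⁴ − T_w⁴) with A = 4πr² = 0.03941 m².
T⁴ = P/(εσA) + T_w⁴ = 24.4/(0.37·5.67×10⁻⁸·0.03941) + (289)⁴
    = 2.951×10¹⁰ + 6.976×10⁹ = 3.649×10¹⁰ K⁴.

T ≈ 437 K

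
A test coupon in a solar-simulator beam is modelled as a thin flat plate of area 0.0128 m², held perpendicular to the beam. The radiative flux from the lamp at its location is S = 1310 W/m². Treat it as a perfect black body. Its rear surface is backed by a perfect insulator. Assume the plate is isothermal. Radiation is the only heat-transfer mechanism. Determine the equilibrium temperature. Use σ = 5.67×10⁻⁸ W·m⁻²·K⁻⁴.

At equilibrium, absorbed power = emitted power.
Absorbing cross-section = A = 0.01280 m²; emitting surface = A = 0.01280 m² (ratio 1).
S·A_cross = εσ·A_surf·T⁴  ⇒  T⁴ = S/(1σ).
T⁴ = 1.00·1310/(1·5.67×10⁻⁸) = 2.310×10¹⁰ K⁴.
T = (2.310×10¹⁰)^(1/4).

T ≈ 390 K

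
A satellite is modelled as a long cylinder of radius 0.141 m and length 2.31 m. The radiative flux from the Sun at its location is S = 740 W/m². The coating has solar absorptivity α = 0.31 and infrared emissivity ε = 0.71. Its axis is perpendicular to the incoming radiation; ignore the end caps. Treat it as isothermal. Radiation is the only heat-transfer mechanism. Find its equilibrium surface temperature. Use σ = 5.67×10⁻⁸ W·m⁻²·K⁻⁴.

At equilibrium, absorbed power = emitted power.
Absorbing cross-section = 2rL = 0.6514 m²; emitting surface = 2πrL = 2.046 m² (ratio π).
αS·A_cross = εσ·A_surf·T⁴  ⇒  T⁴ = αS/(ε·πσ).
T⁴ = 0.310·740/(0.71·π·5.67×10⁻⁸) = 1.814×10⁹ K⁴.
T = (1.814×10⁹)^(1/4).

T ≈ 206 K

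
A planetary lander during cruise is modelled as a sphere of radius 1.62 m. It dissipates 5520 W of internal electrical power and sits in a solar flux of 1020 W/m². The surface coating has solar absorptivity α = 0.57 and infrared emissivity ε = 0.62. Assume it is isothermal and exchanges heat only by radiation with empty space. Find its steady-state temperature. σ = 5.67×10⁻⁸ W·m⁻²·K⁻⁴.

At steady state, absorbed solar power + internal power = radiated power.
Absorbed: α·S·A_cross = 0.57·1020·8.245 = 4794 W (cross-section πr²).
Total input = 4794 + 5520 = 10310 W.
Radiated: εσ·A_surf·T⁴ with A_surf = 4πr² = 32.98 m².
T⁴ = 10310/(0.62·5.67×10⁻⁸·32.98) = 8.896×10⁹ K⁴.

T ≈ 307 K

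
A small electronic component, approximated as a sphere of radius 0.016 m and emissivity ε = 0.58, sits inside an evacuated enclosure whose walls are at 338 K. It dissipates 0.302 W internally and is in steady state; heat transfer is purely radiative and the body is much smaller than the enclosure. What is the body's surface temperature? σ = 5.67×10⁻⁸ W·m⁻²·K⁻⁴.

T ≈ 355 K

For a small grey body in a large enclosure, net radiated power = εσA(T⁴ − T_w⁴).
Steady state: P = εσA(T⁴ − T_w⁴) with A = 4πr² = 0.003217 m².
T⁴ = P/(εσA) + T_w⁴ = 0.302/(0.58·5.67×10⁻⁸·0.003217) + (338)⁴
    = 2.855×10⁹ + 1.305×10¹⁰ = 1.591×10¹⁰ K⁴.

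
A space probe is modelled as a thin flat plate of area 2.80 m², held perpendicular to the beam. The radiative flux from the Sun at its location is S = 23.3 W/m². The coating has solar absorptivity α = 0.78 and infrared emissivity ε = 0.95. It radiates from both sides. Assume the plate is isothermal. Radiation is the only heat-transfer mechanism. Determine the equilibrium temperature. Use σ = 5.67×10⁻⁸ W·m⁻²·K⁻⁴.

T ≈ 114 K

At equilibrium, absorbed power = emitted power.
Absorbing cross-section = A = 2.800 m²; emitting surface = 2A = 5.600 m² (ratio 2).
αS·A_cross = εσ·A_surf·T⁴  ⇒  T⁴ = αS/(ε·2σ).
T⁴ = 0.780·23.3/(0.95·2·5.67×10⁻⁸) = 1.687×10⁸ K⁴.
T = (1.687×10⁸)^(1/4).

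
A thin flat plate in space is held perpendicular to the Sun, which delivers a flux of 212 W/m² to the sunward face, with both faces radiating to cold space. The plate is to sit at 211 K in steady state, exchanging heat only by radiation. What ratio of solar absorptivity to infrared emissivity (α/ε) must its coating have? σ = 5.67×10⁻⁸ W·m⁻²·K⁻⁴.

α/ε ≈ 1.06

Balance: αS·A = εσ·2A·T⁴ ⇒ α/ε = 2σT⁴/S.
α/ε = 2·5.67×10⁻⁸·(211)⁴/212 = 2·5.67×10⁻⁸·1.982×10⁹/212.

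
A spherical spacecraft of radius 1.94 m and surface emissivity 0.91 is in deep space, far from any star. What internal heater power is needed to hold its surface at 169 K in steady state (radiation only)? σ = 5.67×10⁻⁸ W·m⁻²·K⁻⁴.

P ≈ 1990 W

P = εσ·4πr²·T⁴.
4πr² = 47.29 m²; T⁴ = 8.157×10⁸ K⁴.
P = 0.91·5.67×10⁻⁸·47.29·8.157×10⁸.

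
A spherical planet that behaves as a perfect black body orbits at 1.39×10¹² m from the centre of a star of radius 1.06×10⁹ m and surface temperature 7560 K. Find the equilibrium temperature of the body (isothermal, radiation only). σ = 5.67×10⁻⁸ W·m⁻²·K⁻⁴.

T ≈ 148 K

The star's surface emits σT_*⁴; at distance d the flux is S = σT_*⁴(R_*/d)².
S = 5.67×10⁻⁸·(7560)⁴·(1.06×10⁹/1.39×10¹²)² = 107.7 W/m².
For an isothermal sphere T⁴ = (1−a)S/(4σ) = 4.749×10⁸ K⁴.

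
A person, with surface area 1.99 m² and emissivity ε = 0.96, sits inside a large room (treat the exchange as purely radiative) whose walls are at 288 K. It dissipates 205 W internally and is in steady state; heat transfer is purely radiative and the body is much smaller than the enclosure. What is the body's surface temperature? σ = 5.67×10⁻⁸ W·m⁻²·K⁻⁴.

For a small grey body in a large enclosure, net radiated power = εσA(T⁴ − T_w⁴).
Steady state: P = εσA(T⁴ − T_w⁴) with A = 1.99 m².
T⁴ = P/(εσA) + T_w⁴ = 205/(0.96·5.67×10⁻⁸·1.990) + (288)⁴
    = 1.893×10⁹ + 6.880×10⁹ = 8.772×10⁹ K⁴.

T ≈ 306 K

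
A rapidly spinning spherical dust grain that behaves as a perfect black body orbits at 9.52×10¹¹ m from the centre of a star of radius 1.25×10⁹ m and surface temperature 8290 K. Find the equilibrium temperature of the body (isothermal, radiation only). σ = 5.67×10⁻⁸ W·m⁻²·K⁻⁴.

The star's surface emits σT_*⁴; at distance d the flux is S = σT_*⁴(R_*/d)².
S = 5.67×10⁻⁸·(8290)⁴·(1.25×10⁹/9.52×10¹¹)² = 461.7 W/m².
For an isothermal sphere T⁴ = (1−a)S/(4σ) = 2.036×10⁹ K⁴.

T ≈ 212 K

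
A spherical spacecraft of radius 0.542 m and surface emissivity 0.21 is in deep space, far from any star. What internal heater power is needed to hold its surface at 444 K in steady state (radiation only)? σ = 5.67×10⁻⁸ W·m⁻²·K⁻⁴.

P = εσ·4πr²·T⁴.
4πr² = 3.692 m²; T⁴ = 3.886×10¹⁰ K⁴.
P = 0.21·5.67×10⁻⁸·3.692·3.886×10¹⁰.

P ≈ 1710 W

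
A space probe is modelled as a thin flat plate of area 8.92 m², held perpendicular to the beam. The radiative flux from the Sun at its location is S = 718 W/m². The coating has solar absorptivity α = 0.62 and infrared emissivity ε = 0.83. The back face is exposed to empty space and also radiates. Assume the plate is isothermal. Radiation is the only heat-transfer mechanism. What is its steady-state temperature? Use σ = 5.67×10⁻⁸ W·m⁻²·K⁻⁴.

T ≈ 262 K

At equilibrium, absorbed power = emitted power.
Absorbing cross-section = A = 8.920 m²; emitting surface = 2A = 17.84 m² (ratio 2).
αS·A_cross = εσ·A_surf·T⁴  ⇒  T⁴ = αS/(ε·2σ).
T⁴ = 0.620·718/(0.83·2·5.67×10⁻⁸) = 4.730×10⁹ K⁴.
T = (4.730×10⁹)^(1/4).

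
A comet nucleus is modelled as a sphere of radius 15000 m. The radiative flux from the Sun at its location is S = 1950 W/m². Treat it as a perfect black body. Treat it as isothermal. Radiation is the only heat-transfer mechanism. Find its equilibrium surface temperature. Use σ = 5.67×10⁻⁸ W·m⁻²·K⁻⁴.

T ≈ 305 K

At equilibrium, absorbed power = emitted power.
Absorbing cross-section = πr² = 7.069×10⁸ m²; emitting surface = 4πr² = 2.827×10⁹ m² (ratio 4).
S·A_cross = εσ·A_surf·T⁴  ⇒  T⁴ = S/(4σ).
T⁴ = 1.00·1950/(4·5.67×10⁻⁸) = 8.598×10⁹ K⁴.
T = (8.598×10⁹)^(1/4).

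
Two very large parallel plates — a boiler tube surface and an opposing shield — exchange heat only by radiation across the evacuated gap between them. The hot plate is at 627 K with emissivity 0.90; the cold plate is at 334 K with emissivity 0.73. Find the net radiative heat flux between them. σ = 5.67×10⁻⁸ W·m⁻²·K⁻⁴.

q ≈ 5440 W/m²

For two infinite grey parallel plates, q = σ(T₁⁴ − T₂⁴)/(1/ε₁ + 1/ε₂ − 1).
T₁⁴ − T₂⁴ = 1.546×10¹¹ − 1.244×10¹⁰ = 1.421×10¹¹ K⁴.
1/ε₁ + 1/ε₂ − 1 = 1.111 + 1.370 − 1 = 1.481.
q = 5.67×10⁻⁸ × 1.421×10¹¹ / 1.481.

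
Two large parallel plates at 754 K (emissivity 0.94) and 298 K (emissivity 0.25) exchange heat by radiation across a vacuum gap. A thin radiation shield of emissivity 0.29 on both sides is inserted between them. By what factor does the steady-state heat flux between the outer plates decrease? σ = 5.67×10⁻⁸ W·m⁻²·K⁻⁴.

Without shield: q₀ = σΔ(T⁴)/(1/ε₁+1/ε₂−1) with denominator 4.064.
With shield the two gaps are in series; the resistances add: (1/ε₁+1/ε_s−1)+(1/ε_s+1/ε₂−1) = 3.512+6.448 = 9.960.
Heat-flux ratio q₀/q = 9.960/4.064.

factor ≈ 2.45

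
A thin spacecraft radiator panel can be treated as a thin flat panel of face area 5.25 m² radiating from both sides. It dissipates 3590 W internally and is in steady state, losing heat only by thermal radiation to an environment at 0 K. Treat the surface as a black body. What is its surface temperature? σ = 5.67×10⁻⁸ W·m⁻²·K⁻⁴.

Steady state: internal power = radiated power, P = εσA T⁴.
Radiating area A = 2·5.25 = 10.50 m².
T⁴ = P/(εσA) = 3590/(1.0·5.67×10⁻⁸·10.50) = 6.030×10⁹ K⁴.
T = (6.030×10⁹)^(1/4).

T ≈ 279 K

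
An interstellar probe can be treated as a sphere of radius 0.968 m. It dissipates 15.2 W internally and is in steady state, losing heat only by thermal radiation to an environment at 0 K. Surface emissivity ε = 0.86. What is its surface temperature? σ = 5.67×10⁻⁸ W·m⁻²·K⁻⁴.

T ≈ 71.7 K

Steady state: internal power = radiated power, P = εσA T⁴.
Radiating area A = 4πr² = 11.77 m².
T⁴ = P/(εσA) = 15.2/(0.86·5.67×10⁻⁸·11.77) = 2.647×10⁷ K⁴.
T = (2.647×10⁷)^(1/4).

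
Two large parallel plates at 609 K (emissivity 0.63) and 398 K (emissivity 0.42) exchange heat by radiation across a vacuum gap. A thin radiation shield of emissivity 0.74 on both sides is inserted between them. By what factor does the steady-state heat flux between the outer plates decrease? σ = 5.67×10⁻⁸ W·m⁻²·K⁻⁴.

Without shield: q₀ = σΔ(T⁴)/(1/ε₁+1/ε₂−1) with denominator 2.968.
With shield the two gaps are in series; the resistances add: (1/ε₁+1/ε_s−1)+(1/ε_s+1/ε₂−1) = 1.939+2.732 = 4.671.
Heat-flux ratio q₀/q = 4.671/2.968.

factor ≈ 1.57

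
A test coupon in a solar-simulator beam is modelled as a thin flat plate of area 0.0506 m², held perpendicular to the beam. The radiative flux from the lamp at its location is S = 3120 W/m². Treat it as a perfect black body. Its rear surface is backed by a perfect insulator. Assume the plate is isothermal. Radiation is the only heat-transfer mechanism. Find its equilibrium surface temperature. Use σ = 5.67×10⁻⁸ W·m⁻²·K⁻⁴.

T ≈ 484 K

At equilibrium, absorbed power = emitted power.
Absorbing cross-section = A = 0.05060 m²; emitting surface = A = 0.05060 m² (ratio 1).
S·A_cross = εσ·A_surf·T⁴  ⇒  T⁴ = S/(1σ).
T⁴ = 1.00·3120/(1·5.67×10⁻⁸) = 5.503×10¹⁰ K⁴.
T = (5.503×10¹⁰)^(1/4).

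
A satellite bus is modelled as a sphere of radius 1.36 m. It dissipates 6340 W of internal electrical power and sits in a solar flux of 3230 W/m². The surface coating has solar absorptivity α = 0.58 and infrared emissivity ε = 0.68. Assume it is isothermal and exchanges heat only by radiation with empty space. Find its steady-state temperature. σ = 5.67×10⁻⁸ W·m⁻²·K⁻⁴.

T ≈ 372 K

At steady state, absorbed solar power + internal power = radiated power.
Absorbed: α·S·A_cross = 0.58·3230·5.811 = 10890 W (cross-section πr²).
Total input = 10890 + 6340 = 17230 W.
Radiated: εσ·A_surf·T⁴ with A_surf = 4πr² = 23.24 m².
T⁴ = 17230/(0.68·5.67×10⁻⁸·23.24) = 1.922×10¹⁰ K⁴.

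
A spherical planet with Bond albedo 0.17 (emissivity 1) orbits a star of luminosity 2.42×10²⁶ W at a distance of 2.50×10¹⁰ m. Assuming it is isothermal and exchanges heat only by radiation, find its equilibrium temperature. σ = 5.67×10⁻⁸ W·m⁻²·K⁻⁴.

T ≈ 579 K

First find the stellar flux at distance d: S = L/(4πd²) = 2.42×10²⁶/(4π·(2.50×10¹⁰)²) = 30810 W/m².
For an isothermal sphere, absorbed (1−a)S·πr² = emitted σ·4πr²·T⁴, so T⁴ = (1−a)S/(4σ).
T⁴ = 0.830·30810/(4·5.67×10⁻⁸) = 1.128×10¹¹ K⁴.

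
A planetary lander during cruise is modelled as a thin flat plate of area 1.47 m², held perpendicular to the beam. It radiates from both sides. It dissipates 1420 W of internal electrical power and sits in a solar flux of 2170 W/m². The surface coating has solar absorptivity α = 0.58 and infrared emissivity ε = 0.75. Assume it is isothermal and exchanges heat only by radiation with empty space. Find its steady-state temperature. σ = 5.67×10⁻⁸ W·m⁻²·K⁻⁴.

At steady state, absorbed solar power + internal power = radiated power.
Absorbed: α·S·A_cross = 0.58·2170·1.470 = 1850 W (cross-section A).
Total input = 1850 + 1420 = 3270 W.
Radiated: εσ·A_surf·T⁴ with A_surf = 2A = 2.940 m².
T⁴ = 3270/(0.75·5.67×10⁻⁸·2.940) = 2.616×10¹⁰ K⁴.

T ≈ 402 K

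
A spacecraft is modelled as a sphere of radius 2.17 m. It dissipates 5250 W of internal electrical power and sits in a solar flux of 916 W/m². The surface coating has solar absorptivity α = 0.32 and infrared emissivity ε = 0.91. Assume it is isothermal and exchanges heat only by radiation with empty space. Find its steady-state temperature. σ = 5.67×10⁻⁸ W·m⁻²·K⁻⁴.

T ≈ 237 K

At steady state, absorbed solar power + internal power = radiated power.
Absorbed: α·S·A_cross = 0.32·916·14.79 = 4336 W (cross-section πr²).
Total input = 4336 + 5250 = 9586 W.
Radiated: εσ·A_surf·T⁴ with A_surf = 4πr² = 59.17 m².
T⁴ = 9586/(0.91·5.67×10⁻⁸·59.17) = 3.140×10⁹ K⁴.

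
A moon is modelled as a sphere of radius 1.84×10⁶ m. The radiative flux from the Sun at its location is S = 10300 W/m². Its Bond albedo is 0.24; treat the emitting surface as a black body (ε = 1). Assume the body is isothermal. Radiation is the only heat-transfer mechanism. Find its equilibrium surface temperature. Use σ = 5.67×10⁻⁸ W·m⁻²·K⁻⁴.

T ≈ 431 K

At equilibrium, absorbed power = emitted power.
Absorbing cross-section = πr² = 1.064×10¹³ m²; emitting surface = 4πr² = 4.254×10¹³ m² (ratio 4).
(1−a)S·A_cross = εσ·A_surf·T⁴  ⇒  T⁴ = (1−a)S/(4σ).
T⁴ = 0.760·10300/(4·5.67×10⁻⁸) = 3.451×10¹⁰ K⁴.
T = (3.451×10¹⁰)^(1/4).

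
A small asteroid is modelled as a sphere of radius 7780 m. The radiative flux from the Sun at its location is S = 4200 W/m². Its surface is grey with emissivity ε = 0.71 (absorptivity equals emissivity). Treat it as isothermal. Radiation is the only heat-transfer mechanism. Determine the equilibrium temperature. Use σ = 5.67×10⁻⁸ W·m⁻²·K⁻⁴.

At equilibrium, absorbed power = emitted power.
Absorbing cross-section = πr² = 1.902×10⁸ m²; emitting surface = 4πr² = 7.606×10⁸ m² (ratio 4).
εS·A_cross = εσ·A_surf·T⁴  ⇒  T⁴ = S/(4σ)   (ε cancels).
T⁴ = 4200/(4·5.67×10⁻⁸) = 1.852×10¹⁰ K⁴.
T = (1.852×10¹⁰)^(1/4).

T ≈ 369 K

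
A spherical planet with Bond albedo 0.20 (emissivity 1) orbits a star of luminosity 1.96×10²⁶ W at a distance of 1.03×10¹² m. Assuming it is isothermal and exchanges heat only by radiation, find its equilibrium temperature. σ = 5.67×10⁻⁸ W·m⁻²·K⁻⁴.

T ≈ 84.9 K

First find the stellar flux at distance d: S = L/(4πd²) = 1.96×10²⁶/(4π·(1.03×10¹²)²) = 14.70 W/m².
For an isothermal sphere, absorbed (1−a)S·πr² = emitted σ·4πr²·T⁴, so T⁴ = (1−a)S/(4σ).
T⁴ = 0.800·14.70/(4·5.67×10⁻⁸) = 5.186×10⁷ K⁴.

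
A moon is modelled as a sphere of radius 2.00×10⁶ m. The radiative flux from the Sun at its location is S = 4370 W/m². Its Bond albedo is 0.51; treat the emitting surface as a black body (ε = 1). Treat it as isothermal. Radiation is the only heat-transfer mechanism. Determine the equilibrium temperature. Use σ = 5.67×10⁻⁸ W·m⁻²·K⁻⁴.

At equilibrium, absorbed power = emitted power.
Absorbing cross-section = πr² = 1.257×10¹³ m²; emitting surface = 4πr² = 5.027×10¹³ m² (ratio 4).
(1−a)S·A_cross = εσ·A_surf·T⁴  ⇒  T⁴ = (1−a)S/(4σ).
T⁴ = 0.490·4370/(4·5.67×10⁻⁸) = 9.441×10⁹ K⁴.
T = (9.441×10⁹)^(1/4).

T ≈ 312 K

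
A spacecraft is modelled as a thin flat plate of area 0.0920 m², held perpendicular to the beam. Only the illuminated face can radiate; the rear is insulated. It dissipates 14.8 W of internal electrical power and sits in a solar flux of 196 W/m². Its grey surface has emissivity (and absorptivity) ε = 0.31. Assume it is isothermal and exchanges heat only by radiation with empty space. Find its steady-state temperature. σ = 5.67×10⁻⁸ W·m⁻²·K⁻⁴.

At steady state, absorbed solar power + internal power = radiated power.
Absorbed: α·S·A_cross = 0.31·196·0.09200 = 5.590 W (cross-section A).
Total input = 5.590 + 14.8 = 20.39 W.
Radiated: εσ·A_surf·T⁴ with A_surf = A = 0.09200 m².
T⁴ = 20.39/(0.31·5.67×10⁻⁸·0.09200) = 1.261×10¹⁰ K⁴.

T ≈ 335 K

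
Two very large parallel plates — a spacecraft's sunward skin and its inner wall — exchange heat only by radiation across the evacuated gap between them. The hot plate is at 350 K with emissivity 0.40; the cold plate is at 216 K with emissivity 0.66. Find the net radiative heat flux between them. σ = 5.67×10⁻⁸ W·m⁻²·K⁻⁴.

For two infinite grey parallel plates, q = σ(T₁⁴ − T₂⁴)/(1/ε₁ + 1/ε₂ − 1).
T₁⁴ − T₂⁴ = 1.501×10¹⁰ − 2.177×10⁹ = 1.283×10¹⁰ K⁴.
1/ε₁ + 1/ε₂ − 1 = 2.500 + 1.515 − 1 = 3.015.
q = 5.67×10⁻⁸ × 1.283×10¹⁰ / 3.015.

q ≈ 241 W/m²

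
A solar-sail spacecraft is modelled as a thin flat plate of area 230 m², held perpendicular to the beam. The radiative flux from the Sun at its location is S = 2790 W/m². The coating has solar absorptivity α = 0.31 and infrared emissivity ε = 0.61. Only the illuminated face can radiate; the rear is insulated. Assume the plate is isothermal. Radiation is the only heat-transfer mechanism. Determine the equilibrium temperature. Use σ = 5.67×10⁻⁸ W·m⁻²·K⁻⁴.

T ≈ 398 K

At equilibrium, absorbed power = emitted power.
Absorbing cross-section = A = 230.0 m²; emitting surface = A = 230.0 m² (ratio 1).
αS·A_cross = εσ·A_surf·T⁴  ⇒  T⁴ = αS/(ε·1σ).
T⁴ = 0.310·2790/(0.61·1·5.67×10⁻⁸) = 2.501×10¹⁰ K⁴.
T = (2.501×10¹⁰)^(1/4).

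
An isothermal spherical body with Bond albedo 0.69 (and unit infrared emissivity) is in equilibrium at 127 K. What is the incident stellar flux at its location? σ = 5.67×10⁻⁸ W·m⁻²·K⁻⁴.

S ≈ 190 W/m²

(1−a)S·πr² = σ·4πr²·T⁴ ⇒ S = 4σT⁴/(1−a).
S = 4·5.67×10⁻⁸·2.601×10⁸/0.310.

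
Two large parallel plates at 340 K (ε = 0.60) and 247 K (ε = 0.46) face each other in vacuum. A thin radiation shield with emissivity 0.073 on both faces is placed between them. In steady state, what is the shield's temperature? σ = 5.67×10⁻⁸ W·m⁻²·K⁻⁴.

T_s ≈ 305 K

In steady state the net flux on the hot side equals that on the cold side.
σ(T₁⁴−T_s⁴)/D₁ = σ(T_s⁴−T₂⁴)/D₂, with D₁ = 1/ε₁+1/ε_s−1 = 14.37, D₂ = 1/ε_s+1/ε₂−1 = 14.87.
Solve for T_s⁴: T_s⁴ = (D₂·T₁⁴ + D₁·T₂⁴)/(D₁+D₂) = 8.626×10⁹ K⁴.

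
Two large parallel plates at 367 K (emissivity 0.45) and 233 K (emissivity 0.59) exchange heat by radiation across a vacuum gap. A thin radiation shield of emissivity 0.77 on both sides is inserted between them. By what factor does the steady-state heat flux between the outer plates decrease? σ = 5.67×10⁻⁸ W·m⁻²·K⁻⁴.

factor ≈ 1.55

Without shield: q₀ = σΔ(T⁴)/(1/ε₁+1/ε₂−1) with denominator 2.917.
With shield the two gaps are in series; the resistances add: (1/ε₁+1/ε_s−1)+(1/ε_s+1/ε₂−1) = 2.521+1.994 = 4.515.
Heat-flux ratio q₀/q = 4.515/2.917.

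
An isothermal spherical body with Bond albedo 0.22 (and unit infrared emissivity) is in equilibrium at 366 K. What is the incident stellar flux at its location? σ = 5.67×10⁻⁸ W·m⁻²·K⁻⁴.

(1−a)S·πr² = σ·4πr²·T⁴ ⇒ S = 4σT⁴/(1−a).
S = 4·5.67×10⁻⁸·1.794×10¹⁰/0.780.

S ≈ 5220 W/m²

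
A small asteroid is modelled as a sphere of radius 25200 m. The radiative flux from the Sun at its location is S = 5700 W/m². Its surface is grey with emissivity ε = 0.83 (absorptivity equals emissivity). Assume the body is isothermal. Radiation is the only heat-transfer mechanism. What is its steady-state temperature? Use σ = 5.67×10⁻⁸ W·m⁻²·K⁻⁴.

At equilibrium, absorbed power = emitted power.
Absorbing cross-section = πr² = 1.995×10⁹ m²; emitting surface = 4πr² = 7.980×10⁹ m² (ratio 4).
εS·A_cross = εσ·A_surf·T⁴  ⇒  T⁴ = S/(4σ)   (ε cancels).
T⁴ = 5700/(4·5.67×10⁻⁸) = 2.513×10¹⁰ K⁴.
T = (2.513×10¹⁰)^(1/4).

T ≈ 398 K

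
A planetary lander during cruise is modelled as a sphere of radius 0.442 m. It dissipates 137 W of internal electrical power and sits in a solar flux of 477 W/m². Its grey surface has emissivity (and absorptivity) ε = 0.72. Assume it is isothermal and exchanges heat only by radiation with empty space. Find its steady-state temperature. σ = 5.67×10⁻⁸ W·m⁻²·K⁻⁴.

At steady state, absorbed solar power + internal power = radiated power.
Absorbed: α·S·A_cross = 0.72·477·0.6138 = 210.8 W (cross-section πr²).
Total input = 210.8 + 137 = 347.8 W.
Radiated: εσ·A_surf·T⁴ with A_surf = 4πr² = 2.455 m².
T⁴ = 347.8/(0.72·5.67×10⁻⁸·2.455) = 3.470×10⁹ K⁴.

T ≈ 243 K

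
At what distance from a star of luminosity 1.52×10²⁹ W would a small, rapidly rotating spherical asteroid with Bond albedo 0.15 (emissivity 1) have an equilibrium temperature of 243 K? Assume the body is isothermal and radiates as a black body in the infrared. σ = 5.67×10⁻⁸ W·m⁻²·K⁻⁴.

d ≈ 3.61×10¹² m

For an isothermal black-emitting sphere, (1−a)S·πr² = σ·4πr²·T⁴ ⇒ S = 4σT⁴/(1−a).
S = 4·5.67×10⁻⁸·(243)⁴/0.850 = 930.4 W/m².
Flux falls as S = L/(4πd²), so d = √(L/(4πS)) = √(1.52×10²⁹/(4π·930.4)).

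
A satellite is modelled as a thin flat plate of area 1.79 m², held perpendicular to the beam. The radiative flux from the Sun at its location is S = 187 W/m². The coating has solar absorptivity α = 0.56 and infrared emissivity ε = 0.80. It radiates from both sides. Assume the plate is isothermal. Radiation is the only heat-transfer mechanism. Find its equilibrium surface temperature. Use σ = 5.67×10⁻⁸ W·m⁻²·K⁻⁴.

At equilibrium, absorbed power = emitted power.
Absorbing cross-section = A = 1.790 m²; emitting surface = 2A = 3.580 m² (ratio 2).
αS·A_cross = εσ·A_surf·T⁴  ⇒  T⁴ = αS/(ε·2σ).
T⁴ = 0.560·187/(0.80·2·5.67×10⁻⁸) = 1.154×10⁹ K⁴.
T = (1.154×10⁹)^(1/4).

T ≈ 184 K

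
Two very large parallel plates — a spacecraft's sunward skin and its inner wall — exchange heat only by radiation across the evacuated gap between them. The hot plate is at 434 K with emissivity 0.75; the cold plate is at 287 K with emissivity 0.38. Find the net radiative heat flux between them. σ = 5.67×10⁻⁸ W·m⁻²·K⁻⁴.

q ≈ 549 W/m²

For two infinite grey parallel plates, q = σ(T₁⁴ − T₂⁴)/(1/ε₁ + 1/ε₂ − 1).
T₁⁴ − T₂⁴ = 3.548×10¹⁰ − 6.785×10⁹ = 2.869×10¹⁰ K⁴.
1/ε₁ + 1/ε₂ − 1 = 1.333 + 2.632 − 1 = 2.965.
q = 5.67×10⁻⁸ × 2.869×10¹⁰ / 2.965.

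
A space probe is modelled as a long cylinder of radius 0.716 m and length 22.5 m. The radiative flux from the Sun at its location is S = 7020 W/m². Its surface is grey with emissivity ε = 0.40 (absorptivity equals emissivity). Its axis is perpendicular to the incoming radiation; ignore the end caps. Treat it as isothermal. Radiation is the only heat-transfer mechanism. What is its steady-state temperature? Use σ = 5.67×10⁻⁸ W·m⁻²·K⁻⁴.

T ≈ 446 K

At equilibrium, absorbed power = emitted power.
Absorbing cross-section = 2rL = 32.22 m²; emitting surface = 2πrL = 101.2 m² (ratio π).
εS·A_cross = εσ·A_surf·T⁴  ⇒  T⁴ = S/(πσ)   (ε cancels).
T⁴ = 7020/(π·5.67×10⁻⁸) = 3.941×10¹⁰ K⁴.
T = (3.941×10¹⁰)^(1/4).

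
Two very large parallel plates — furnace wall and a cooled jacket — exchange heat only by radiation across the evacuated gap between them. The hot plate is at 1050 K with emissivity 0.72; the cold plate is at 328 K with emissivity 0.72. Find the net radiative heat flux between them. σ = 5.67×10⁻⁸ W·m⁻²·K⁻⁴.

q ≈ 38400 W/m²

For two infinite grey parallel plates, q = σ(T₁⁴ − T₂⁴)/(1/ε₁ + 1/ε₂ − 1).
T₁⁴ − T₂⁴ = 1.216×10¹² − 1.157×10¹⁰ = 1.204×10¹² K⁴.
1/ε₁ + 1/ε₂ − 1 = 1.389 + 1.389 − 1 = 1.778.
q = 5.67×10⁻⁸ × 1.204×10¹² / 1.778.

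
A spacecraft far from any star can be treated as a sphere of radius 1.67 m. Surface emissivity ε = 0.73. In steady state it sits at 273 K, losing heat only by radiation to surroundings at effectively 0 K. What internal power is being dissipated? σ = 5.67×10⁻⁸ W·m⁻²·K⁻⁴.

P ≈ 8060 W

Steady state: P = εσA T⁴.
A = 4πr² = 35.05 m²; T⁴ = (273)⁴ = 5.555×10⁹ K⁴.
P = 0.73 × 5.67×10⁻⁸ × 35.05 × 5.555×10⁹.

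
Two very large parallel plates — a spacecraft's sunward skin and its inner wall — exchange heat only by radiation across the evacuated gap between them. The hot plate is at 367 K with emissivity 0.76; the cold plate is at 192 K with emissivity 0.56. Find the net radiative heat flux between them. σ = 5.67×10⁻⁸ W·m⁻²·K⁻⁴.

For two infinite grey parallel plates, q = σ(T₁⁴ − T₂⁴)/(1/ε₁ + 1/ε₂ − 1).
T₁⁴ − T₂⁴ = 1.814×10¹⁰ − 1.359×10⁹ = 1.678×10¹⁰ K⁴.
1/ε₁ + 1/ε₂ − 1 = 1.316 + 1.786 − 1 = 2.102.
q = 5.67×10⁻⁸ × 1.678×10¹⁰ / 2.102.

q ≈ 453 W/m²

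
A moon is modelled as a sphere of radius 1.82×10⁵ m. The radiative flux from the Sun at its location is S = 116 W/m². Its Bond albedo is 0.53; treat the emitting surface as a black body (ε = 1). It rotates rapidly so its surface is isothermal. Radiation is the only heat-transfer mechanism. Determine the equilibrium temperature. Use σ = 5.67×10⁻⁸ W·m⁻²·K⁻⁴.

T ≈ 125 K

At equilibrium, absorbed power = emitted power.
Absorbing cross-section = πr² = 1.041×10¹¹ m²; emitting surface = 4πr² = 4.162×10¹¹ m² (ratio 4).
(1−a)S·A_cross = εσ·A_surf·T⁴  ⇒  T⁴ = (1−a)S/(4σ).
T⁴ = 0.470·116/(4·5.67×10⁻⁸) = 2.404×10⁸ K⁴.
T = (2.404×10⁸)^(1/4).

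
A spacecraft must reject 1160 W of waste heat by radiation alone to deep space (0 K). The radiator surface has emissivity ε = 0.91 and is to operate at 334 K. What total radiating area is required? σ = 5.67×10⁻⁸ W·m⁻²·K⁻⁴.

A ≈ 1.81 m²

P = εσA T⁴ ⇒ A = P/(εσT⁴).
T⁴ = 1.244×10¹⁰ K⁴.
A = 1160/(0.91 × 5.67×10⁻⁸ × 1.244×10¹⁰).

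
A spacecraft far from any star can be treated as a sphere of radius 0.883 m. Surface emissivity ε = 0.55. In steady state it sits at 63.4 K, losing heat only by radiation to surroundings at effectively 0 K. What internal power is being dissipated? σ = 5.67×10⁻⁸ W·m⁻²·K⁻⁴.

P ≈ 4.94 W

Steady state: P = εσA T⁴.
A = 4πr² = 9.798 m²; T⁴ = (63.4)⁴ = 1.616×10⁷ K⁴.
P = 0.55 × 5.67×10⁻⁸ × 9.798 × 1.616×10⁷.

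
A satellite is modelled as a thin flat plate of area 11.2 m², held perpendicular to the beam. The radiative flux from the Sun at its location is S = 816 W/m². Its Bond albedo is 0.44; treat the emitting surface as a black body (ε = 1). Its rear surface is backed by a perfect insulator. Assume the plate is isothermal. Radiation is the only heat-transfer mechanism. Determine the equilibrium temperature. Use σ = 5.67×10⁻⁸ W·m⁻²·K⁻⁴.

T ≈ 300 K

At equilibrium, absorbed power = emitted power.
Absorbing cross-section = A = 11.20 m²; emitting surface = A = 11.20 m² (ratio 1).
(1−a)S·A_cross = εσ·A_surf·T⁴  ⇒  T⁴ = (1−a)S/(1σ).
T⁴ = 0.560·816/(1·5.67×10⁻⁸) = 8.059×10⁹ K⁴.
T = (8.059×10⁹)^(1/4).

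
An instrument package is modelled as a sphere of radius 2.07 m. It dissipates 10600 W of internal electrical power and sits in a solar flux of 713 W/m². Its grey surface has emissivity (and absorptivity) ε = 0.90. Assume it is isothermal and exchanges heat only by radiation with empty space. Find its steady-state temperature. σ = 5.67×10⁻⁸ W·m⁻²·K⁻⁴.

T ≈ 289 K

At steady state, absorbed solar power + internal power = radiated power.
Absorbed: α·S·A_cross = 0.90·713·13.46 = 8638 W (cross-section πr²).
Total input = 8638 + 10600 = 19240 W.
Radiated: εσ·A_surf·T⁴ with A_surf = 4πr² = 53.85 m².
T⁴ = 19240/(0.90·5.67×10⁻⁸·53.85) = 7.001×10⁹ K⁴.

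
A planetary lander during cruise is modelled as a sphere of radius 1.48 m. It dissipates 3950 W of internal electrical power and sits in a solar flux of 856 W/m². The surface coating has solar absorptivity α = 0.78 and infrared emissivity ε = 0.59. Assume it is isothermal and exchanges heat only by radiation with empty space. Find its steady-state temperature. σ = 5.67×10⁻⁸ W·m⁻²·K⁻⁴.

T ≈ 310 K

At steady state, absorbed solar power + internal power = radiated power.
Absorbed: α·S·A_cross = 0.78·856·6.881 = 4595 W (cross-section πr²).
Total input = 4595 + 3950 = 8545 W.
Radiated: εσ·A_surf·T⁴ with A_surf = 4πr² = 27.53 m².
T⁴ = 8545/(0.59·5.67×10⁻⁸·27.53) = 9.279×10⁹ K⁴.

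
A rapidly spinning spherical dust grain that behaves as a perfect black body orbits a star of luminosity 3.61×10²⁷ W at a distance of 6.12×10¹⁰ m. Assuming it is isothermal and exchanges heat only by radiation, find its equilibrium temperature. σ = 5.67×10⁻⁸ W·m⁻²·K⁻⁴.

First find the stellar flux at distance d: S = L/(4πd²) = 3.61×10²⁷/(4π·(6.12×10¹⁰)²) = 76700 W/m².
For an isothermal sphere, absorbed (1−a)S·πr² = emitted σ·4πr²·T⁴, so T⁴ = (1−a)S/(4σ).
T⁴ = 1.00·76700/(4·5.67×10⁻⁸) = 3.382×10¹¹ K⁴.

T ≈ 763 K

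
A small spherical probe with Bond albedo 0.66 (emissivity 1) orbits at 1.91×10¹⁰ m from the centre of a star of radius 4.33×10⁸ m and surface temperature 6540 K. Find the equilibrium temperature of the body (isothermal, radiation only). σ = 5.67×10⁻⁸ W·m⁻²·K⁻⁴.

T ≈ 532 K

The star's surface emits σT_*⁴; at distance d the flux is S = σT_*⁴(R_*/d)².
S = 5.67×10⁻⁸·(6540)⁴·(4.33×10⁸/1.91×10¹⁰)² = 53310 W/m².
For an isothermal sphere T⁴ = (1−a)S/(4σ) = 7.992×10¹⁰ K⁴.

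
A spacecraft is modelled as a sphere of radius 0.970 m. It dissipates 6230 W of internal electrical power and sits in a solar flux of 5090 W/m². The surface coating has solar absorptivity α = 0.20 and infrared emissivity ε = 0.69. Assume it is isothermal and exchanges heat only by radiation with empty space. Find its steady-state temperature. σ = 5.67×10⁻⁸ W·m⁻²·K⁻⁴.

At steady state, absorbed solar power + internal power = radiated power.
Absorbed: α·S·A_cross = 0.20·5090·2.956 = 3009 W (cross-section πr²).
Total input = 3009 + 6230 = 9239 W.
Radiated: εσ·A_surf·T⁴ with A_surf = 4πr² = 11.82 m².
T⁴ = 9239/(0.69·5.67×10⁻⁸·11.82) = 1.997×10¹⁰ K⁴.

T ≈ 376 K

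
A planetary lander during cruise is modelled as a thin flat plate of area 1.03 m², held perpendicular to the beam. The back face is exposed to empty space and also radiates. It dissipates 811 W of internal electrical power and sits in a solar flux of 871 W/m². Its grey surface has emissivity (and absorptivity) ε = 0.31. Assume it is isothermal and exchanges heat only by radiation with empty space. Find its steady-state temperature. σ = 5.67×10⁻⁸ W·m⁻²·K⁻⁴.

T ≈ 416 K

At steady state, absorbed solar power + internal power = radiated power.
Absorbed: α·S·A_cross = 0.31·871·1.030 = 278.1 W (cross-section A).
Total input = 278.1 + 811 = 1089 W.
Radiated: εσ·A_surf·T⁴ with A_surf = 2A = 2.060 m².
T⁴ = 1089/(0.31·5.67×10⁻⁸·2.060) = 3.008×10¹⁰ K⁴.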